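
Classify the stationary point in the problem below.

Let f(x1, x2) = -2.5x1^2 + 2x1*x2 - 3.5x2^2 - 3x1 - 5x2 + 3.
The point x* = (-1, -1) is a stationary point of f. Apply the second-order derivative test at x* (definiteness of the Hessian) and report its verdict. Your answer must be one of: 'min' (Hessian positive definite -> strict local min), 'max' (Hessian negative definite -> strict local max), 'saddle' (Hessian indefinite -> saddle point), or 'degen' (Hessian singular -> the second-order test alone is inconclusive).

Compute the Hessian H = grad^2 f:
  H = [[-5, 2], [2, -7]]
Verify stationarity: grad f(x*) = H x* + g = (0, 0).
Eigenvalues of H: -8.2361, -3.7639.
Both eigenvalues < 0, so H is negative definite -> x* is a strict local max.

max


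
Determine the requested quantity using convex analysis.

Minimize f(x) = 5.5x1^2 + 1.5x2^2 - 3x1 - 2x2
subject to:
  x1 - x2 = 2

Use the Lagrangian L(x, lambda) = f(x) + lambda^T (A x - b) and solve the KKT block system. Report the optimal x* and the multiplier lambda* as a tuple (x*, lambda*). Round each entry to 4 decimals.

Form the Lagrangian:
  L(x, lambda) = (1/2) x^T Q x + c^T x + lambda^T (A x - b)
Stationarity (grad_x L = 0): Q x + c + A^T lambda = 0.
Primal feasibility: A x = b.

This gives the KKT block system:
  [ Q   A^T ] [ x     ]   [-c ]
  [ A    0  ] [ lambda ] = [ b ]

Solving the linear system:
  x*      = (0.7857, -1.2143)
  lambda* = (-5.6429)
  f(x*)   = 5.6786

x* = (0.7857, -1.2143), lambda* = (-5.6429)


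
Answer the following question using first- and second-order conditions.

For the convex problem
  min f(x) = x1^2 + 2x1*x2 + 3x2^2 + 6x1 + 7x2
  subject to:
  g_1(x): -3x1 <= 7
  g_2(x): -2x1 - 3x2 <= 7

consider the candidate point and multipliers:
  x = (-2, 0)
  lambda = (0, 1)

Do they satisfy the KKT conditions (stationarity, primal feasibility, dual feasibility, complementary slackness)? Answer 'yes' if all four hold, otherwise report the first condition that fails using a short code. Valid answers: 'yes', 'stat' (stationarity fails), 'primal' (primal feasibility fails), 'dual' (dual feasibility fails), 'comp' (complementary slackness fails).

Gradient of f: grad f(x) = Q x + c = (2, 3)
Constraint values g_i(x) = a_i^T x - b_i:
  g_1((-2, 0)) = -1
  g_2((-2, 0)) = -3
Stationarity residual: grad f(x) + sum_i lambda_i a_i = (0, 0)
  -> stationarity OK
Primal feasibility (all g_i <= 0): OK
Dual feasibility (all lambda_i >= 0): OK
Complementary slackness (lambda_i * g_i(x) = 0 for all i): FAILS

Verdict: the first failing condition is complementary_slackness -> comp.

comp


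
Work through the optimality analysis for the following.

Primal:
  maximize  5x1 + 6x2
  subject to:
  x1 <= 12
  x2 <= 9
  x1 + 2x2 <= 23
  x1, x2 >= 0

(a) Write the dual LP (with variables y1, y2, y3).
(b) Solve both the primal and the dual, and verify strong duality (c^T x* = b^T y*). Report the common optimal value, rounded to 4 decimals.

The standard primal-dual pair for 'max c^T x s.t. A x <= b, x >= 0' is:
  Dual:  min b^T y  s.t.  A^T y >= c,  y >= 0.

So the dual LP is:
  minimize  12y1 + 9y2 + 23y3
  subject to:
    y1 + y3 >= 5
    y2 + 2y3 >= 6
    y1, y2, y3 >= 0

Solving the primal: x* = (12, 5.5).
  primal value c^T x* = 93.
Solving the dual: y* = (2, 0, 3).
  dual value b^T y* = 93.
Strong duality: c^T x* = b^T y*. Confirmed.

93


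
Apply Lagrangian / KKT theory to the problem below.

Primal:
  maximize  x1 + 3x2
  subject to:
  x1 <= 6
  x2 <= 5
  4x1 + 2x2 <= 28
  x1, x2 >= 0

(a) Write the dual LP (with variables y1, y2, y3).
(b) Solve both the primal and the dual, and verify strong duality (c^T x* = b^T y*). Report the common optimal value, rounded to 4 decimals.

The standard primal-dual pair for 'max c^T x s.t. A x <= b, x >= 0' is:
  Dual:  min b^T y  s.t.  A^T y >= c,  y >= 0.

So the dual LP is:
  minimize  6y1 + 5y2 + 28y3
  subject to:
    y1 + 4y3 >= 1
    y2 + 2y3 >= 3
    y1, y2, y3 >= 0

Solving the primal: x* = (4.5, 5).
  primal value c^T x* = 19.5.
Solving the dual: y* = (0, 2.5, 0.25).
  dual value b^T y* = 19.5.
Strong duality: c^T x* = b^T y*. Confirmed.

19.5


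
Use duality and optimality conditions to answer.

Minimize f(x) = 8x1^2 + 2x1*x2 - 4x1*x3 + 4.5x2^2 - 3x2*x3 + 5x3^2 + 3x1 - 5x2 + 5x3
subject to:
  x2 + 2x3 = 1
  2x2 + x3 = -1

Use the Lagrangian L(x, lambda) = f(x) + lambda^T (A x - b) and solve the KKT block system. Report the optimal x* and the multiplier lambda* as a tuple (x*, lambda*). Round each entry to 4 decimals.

Form the Lagrangian:
  L(x, lambda) = (1/2) x^T Q x + c^T x + lambda^T (A x - b)
Stationarity (grad_x L = 0): Q x + c + A^T lambda = 0.
Primal feasibility: A x = b.

This gives the KKT block system:
  [ Q   A^T ] [ x     ]   [-c ]
  [ A    0  ] [ lambda ] = [ b ]

Solving the linear system:
  x*      = (0.1875, -1, 1)
  lambda* = (-17.0417, 16.8333)
  f(x*)   = 22.2188

x* = (0.1875, -1, 1), lambda* = (-17.0417, 16.8333)


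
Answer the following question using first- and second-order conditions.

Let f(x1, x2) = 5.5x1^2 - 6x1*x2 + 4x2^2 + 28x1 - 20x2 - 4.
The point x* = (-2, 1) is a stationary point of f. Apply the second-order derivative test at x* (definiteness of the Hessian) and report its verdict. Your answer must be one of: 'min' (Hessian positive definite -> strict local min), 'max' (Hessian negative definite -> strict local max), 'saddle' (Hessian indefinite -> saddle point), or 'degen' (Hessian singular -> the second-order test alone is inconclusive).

Compute the Hessian H = grad^2 f:
  H = [[11, -6], [-6, 8]]
Verify stationarity: grad f(x*) = H x* + g = (0, 0).
Eigenvalues of H: 3.3153, 15.6847.
Both eigenvalues > 0, so H is positive definite -> x* is a strict local min.

min


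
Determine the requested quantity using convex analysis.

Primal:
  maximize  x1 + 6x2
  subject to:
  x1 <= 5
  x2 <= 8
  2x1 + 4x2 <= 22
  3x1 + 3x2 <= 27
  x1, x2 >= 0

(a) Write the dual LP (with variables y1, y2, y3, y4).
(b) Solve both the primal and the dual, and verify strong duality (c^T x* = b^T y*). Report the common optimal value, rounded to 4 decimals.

The standard primal-dual pair for 'max c^T x s.t. A x <= b, x >= 0' is:
  Dual:  min b^T y  s.t.  A^T y >= c,  y >= 0.

So the dual LP is:
  minimize  5y1 + 8y2 + 22y3 + 27y4
  subject to:
    y1 + 2y3 + 3y4 >= 1
    y2 + 4y3 + 3y4 >= 6
    y1, y2, y3, y4 >= 0

Solving the primal: x* = (0, 5.5).
  primal value c^T x* = 33.
Solving the dual: y* = (0, 0, 1.5, 0).
  dual value b^T y* = 33.
Strong duality: c^T x* = b^T y*. Confirmed.

33


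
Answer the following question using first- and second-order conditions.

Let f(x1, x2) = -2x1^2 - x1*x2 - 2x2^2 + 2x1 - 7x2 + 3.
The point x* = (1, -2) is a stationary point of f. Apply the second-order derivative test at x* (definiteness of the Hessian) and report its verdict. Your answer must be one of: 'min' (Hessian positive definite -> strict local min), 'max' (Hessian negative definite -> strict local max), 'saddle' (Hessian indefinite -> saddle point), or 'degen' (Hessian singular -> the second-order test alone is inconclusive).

Compute the Hessian H = grad^2 f:
  H = [[-4, -1], [-1, -4]]
Verify stationarity: grad f(x*) = H x* + g = (0, 0).
Eigenvalues of H: -5, -3.
Both eigenvalues < 0, so H is negative definite -> x* is a strict local max.

max


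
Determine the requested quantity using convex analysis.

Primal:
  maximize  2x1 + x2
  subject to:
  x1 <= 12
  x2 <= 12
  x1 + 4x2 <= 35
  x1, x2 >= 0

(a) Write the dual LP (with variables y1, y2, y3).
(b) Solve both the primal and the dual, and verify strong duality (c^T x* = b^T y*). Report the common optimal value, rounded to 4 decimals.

The standard primal-dual pair for 'max c^T x s.t. A x <= b, x >= 0' is:
  Dual:  min b^T y  s.t.  A^T y >= c,  y >= 0.

So the dual LP is:
  minimize  12y1 + 12y2 + 35y3
  subject to:
    y1 + y3 >= 2
    y2 + 4y3 >= 1
    y1, y2, y3 >= 0

Solving the primal: x* = (12, 5.75).
  primal value c^T x* = 29.75.
Solving the dual: y* = (1.75, 0, 0.25).
  dual value b^T y* = 29.75.
Strong duality: c^T x* = b^T y*. Confirmed.

29.75


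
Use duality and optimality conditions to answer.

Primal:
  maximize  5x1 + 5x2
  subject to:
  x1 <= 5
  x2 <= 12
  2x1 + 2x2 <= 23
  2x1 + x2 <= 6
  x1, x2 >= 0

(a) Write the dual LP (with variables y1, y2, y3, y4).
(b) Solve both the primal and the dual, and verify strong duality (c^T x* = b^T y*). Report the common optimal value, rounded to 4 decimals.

The standard primal-dual pair for 'max c^T x s.t. A x <= b, x >= 0' is:
  Dual:  min b^T y  s.t.  A^T y >= c,  y >= 0.

So the dual LP is:
  minimize  5y1 + 12y2 + 23y3 + 6y4
  subject to:
    y1 + 2y3 + 2y4 >= 5
    y2 + 2y3 + y4 >= 5
    y1, y2, y3, y4 >= 0

Solving the primal: x* = (0, 6).
  primal value c^T x* = 30.
Solving the dual: y* = (0, 0, 0, 5).
  dual value b^T y* = 30.
Strong duality: c^T x* = b^T y*. Confirmed.

30


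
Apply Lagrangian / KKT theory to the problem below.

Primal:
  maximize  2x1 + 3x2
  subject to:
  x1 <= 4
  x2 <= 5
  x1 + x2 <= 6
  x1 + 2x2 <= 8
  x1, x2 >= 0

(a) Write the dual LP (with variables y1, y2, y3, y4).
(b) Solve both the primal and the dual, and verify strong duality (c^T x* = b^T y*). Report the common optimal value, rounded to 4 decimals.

The standard primal-dual pair for 'max c^T x s.t. A x <= b, x >= 0' is:
  Dual:  min b^T y  s.t.  A^T y >= c,  y >= 0.

So the dual LP is:
  minimize  4y1 + 5y2 + 6y3 + 8y4
  subject to:
    y1 + y3 + y4 >= 2
    y2 + y3 + 2y4 >= 3
    y1, y2, y3, y4 >= 0

Solving the primal: x* = (4, 2).
  primal value c^T x* = 14.
Solving the dual: y* = (0.5, 0, 0, 1.5).
  dual value b^T y* = 14.
Strong duality: c^T x* = b^T y*. Confirmed.

14


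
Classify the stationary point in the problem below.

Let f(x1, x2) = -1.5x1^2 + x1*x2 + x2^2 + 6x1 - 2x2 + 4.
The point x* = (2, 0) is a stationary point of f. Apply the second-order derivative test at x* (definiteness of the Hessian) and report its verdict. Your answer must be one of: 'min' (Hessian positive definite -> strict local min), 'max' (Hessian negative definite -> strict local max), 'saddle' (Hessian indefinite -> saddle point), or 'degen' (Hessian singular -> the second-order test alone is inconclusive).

Compute the Hessian H = grad^2 f:
  H = [[-3, 1], [1, 2]]
Verify stationarity: grad f(x*) = H x* + g = (0, 0).
Eigenvalues of H: -3.1926, 2.1926.
Eigenvalues have mixed signs, so H is indefinite -> x* is a saddle point.

saddle


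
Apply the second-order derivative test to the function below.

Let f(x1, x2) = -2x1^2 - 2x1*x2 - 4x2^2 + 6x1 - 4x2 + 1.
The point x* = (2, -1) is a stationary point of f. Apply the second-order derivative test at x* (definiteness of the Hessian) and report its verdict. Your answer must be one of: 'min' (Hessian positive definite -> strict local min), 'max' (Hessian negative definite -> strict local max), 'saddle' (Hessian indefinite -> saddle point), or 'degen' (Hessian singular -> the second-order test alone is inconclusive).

Compute the Hessian H = grad^2 f:
  H = [[-4, -2], [-2, -8]]
Verify stationarity: grad f(x*) = H x* + g = (0, 0).
Eigenvalues of H: -8.8284, -3.1716.
Both eigenvalues < 0, so H is negative definite -> x* is a strict local max.

max


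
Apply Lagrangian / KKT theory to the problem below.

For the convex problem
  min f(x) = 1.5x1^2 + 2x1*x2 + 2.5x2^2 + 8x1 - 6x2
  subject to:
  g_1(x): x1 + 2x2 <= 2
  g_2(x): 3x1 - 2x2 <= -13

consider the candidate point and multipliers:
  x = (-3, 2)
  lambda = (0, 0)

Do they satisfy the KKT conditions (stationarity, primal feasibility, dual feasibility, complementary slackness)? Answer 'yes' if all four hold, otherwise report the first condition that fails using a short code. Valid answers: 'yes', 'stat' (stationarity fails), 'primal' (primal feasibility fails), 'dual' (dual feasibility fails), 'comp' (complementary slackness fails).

Gradient of f: grad f(x) = Q x + c = (3, -2)
Constraint values g_i(x) = a_i^T x - b_i:
  g_1((-3, 2)) = -1
  g_2((-3, 2)) = 0
Stationarity residual: grad f(x) + sum_i lambda_i a_i = (3, -2)
  -> stationarity FAILS
Primal feasibility (all g_i <= 0): OK
Dual feasibility (all lambda_i >= 0): OK
Complementary slackness (lambda_i * g_i(x) = 0 for all i): OK

Verdict: the first failing condition is stationarity -> stat.

stat


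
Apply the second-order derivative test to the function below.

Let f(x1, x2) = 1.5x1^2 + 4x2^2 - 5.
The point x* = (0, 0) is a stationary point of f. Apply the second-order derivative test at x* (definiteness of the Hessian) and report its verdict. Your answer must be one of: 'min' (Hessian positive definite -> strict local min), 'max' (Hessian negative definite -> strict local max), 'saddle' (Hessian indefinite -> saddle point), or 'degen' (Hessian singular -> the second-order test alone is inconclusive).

Compute the Hessian H = grad^2 f:
  H = [[3, 0], [0, 8]]
Verify stationarity: grad f(x*) = H x* + g = (0, 0).
Eigenvalues of H: 3, 8.
Both eigenvalues > 0, so H is positive definite -> x* is a strict local min.

min


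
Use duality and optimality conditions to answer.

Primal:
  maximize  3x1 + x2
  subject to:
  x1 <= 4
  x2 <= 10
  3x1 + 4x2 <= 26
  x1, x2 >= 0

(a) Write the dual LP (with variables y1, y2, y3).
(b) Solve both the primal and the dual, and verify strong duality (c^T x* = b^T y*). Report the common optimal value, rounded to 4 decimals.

The standard primal-dual pair for 'max c^T x s.t. A x <= b, x >= 0' is:
  Dual:  min b^T y  s.t.  A^T y >= c,  y >= 0.

So the dual LP is:
  minimize  4y1 + 10y2 + 26y3
  subject to:
    y1 + 3y3 >= 3
    y2 + 4y3 >= 1
    y1, y2, y3 >= 0

Solving the primal: x* = (4, 3.5).
  primal value c^T x* = 15.5.
Solving the dual: y* = (2.25, 0, 0.25).
  dual value b^T y* = 15.5.
Strong duality: c^T x* = b^T y*. Confirmed.

15.5


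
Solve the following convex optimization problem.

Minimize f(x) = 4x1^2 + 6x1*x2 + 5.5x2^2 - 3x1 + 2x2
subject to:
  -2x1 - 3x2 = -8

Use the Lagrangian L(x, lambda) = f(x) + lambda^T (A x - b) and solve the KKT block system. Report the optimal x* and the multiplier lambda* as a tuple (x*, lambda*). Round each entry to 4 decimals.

Form the Lagrangian:
  L(x, lambda) = (1/2) x^T Q x + c^T x + lambda^T (A x - b)
Stationarity (grad_x L = 0): Q x + c + A^T lambda = 0.
Primal feasibility: A x = b.

This gives the KKT block system:
  [ Q   A^T ] [ x     ]   [-c ]
  [ A    0  ] [ lambda ] = [ b ]

Solving the linear system:
  x*      = (1.6136, 1.5909)
  lambda* = (9.7273)
  f(x*)   = 38.0795

x* = (1.6136, 1.5909), lambda* = (9.7273)


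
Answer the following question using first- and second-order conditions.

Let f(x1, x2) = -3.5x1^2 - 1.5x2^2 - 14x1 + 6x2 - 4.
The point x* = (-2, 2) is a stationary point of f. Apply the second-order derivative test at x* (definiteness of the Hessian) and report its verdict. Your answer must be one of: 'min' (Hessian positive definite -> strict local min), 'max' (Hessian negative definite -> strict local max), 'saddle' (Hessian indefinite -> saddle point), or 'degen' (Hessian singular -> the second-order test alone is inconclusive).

Compute the Hessian H = grad^2 f:
  H = [[-7, 0], [0, -3]]
Verify stationarity: grad f(x*) = H x* + g = (0, 0).
Eigenvalues of H: -7, -3.
Both eigenvalues < 0, so H is negative definite -> x* is a strict local max.

max


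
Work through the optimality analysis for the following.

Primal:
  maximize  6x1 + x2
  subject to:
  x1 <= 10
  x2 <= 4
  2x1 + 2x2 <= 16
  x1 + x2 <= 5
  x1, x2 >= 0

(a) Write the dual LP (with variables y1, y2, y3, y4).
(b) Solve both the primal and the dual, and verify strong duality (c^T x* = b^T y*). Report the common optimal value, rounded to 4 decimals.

The standard primal-dual pair for 'max c^T x s.t. A x <= b, x >= 0' is:
  Dual:  min b^T y  s.t.  A^T y >= c,  y >= 0.

So the dual LP is:
  minimize  10y1 + 4y2 + 16y3 + 5y4
  subject to:
    y1 + 2y3 + y4 >= 6
    y2 + 2y3 + y4 >= 1
    y1, y2, y3, y4 >= 0

Solving the primal: x* = (5, 0).
  primal value c^T x* = 30.
Solving the dual: y* = (0, 0, 0, 6).
  dual value b^T y* = 30.
Strong duality: c^T x* = b^T y*. Confirmed.

30


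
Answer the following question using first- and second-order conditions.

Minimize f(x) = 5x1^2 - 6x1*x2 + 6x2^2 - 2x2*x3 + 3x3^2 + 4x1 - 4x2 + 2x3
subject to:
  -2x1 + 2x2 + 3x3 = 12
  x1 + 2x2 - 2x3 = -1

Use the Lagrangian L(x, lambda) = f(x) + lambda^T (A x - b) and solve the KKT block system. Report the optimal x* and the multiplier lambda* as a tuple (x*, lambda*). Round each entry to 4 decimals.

Form the Lagrangian:
  L(x, lambda) = (1/2) x^T Q x + c^T x + lambda^T (A x - b)
Stationarity (grad_x L = 0): Q x + c + A^T lambda = 0.
Primal feasibility: A x = b.

This gives the KKT block system:
  [ Q   A^T ] [ x     ]   [-c ]
  [ A    0  ] [ lambda ] = [ b ]

Solving the linear system:
  x*      = (-0.0959, 2.0904, 2.5424)
  lambda* = (-5.9299, -2.3579)
  f(x*)   = 32.5701

x* = (-0.0959, 2.0904, 2.5424), lambda* = (-5.9299, -2.3579)


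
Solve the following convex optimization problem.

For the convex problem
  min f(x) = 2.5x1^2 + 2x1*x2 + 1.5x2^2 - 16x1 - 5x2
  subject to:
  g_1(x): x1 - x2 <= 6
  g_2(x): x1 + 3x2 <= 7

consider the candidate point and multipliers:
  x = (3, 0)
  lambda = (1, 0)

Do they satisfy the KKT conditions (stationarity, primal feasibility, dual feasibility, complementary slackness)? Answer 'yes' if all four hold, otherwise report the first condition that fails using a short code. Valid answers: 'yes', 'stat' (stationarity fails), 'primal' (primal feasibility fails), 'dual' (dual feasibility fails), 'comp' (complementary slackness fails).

Gradient of f: grad f(x) = Q x + c = (-1, 1)
Constraint values g_i(x) = a_i^T x - b_i:
  g_1((3, 0)) = -3
  g_2((3, 0)) = -4
Stationarity residual: grad f(x) + sum_i lambda_i a_i = (0, 0)
  -> stationarity OK
Primal feasibility (all g_i <= 0): OK
Dual feasibility (all lambda_i >= 0): OK
Complementary slackness (lambda_i * g_i(x) = 0 for all i): FAILS

Verdict: the first failing condition is complementary_slackness -> comp.

comp


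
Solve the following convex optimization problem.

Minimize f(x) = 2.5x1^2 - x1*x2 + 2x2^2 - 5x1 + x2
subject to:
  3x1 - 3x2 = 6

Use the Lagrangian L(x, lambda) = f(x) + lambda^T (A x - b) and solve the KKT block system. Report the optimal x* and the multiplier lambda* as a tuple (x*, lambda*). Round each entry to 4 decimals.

Form the Lagrangian:
  L(x, lambda) = (1/2) x^T Q x + c^T x + lambda^T (A x - b)
Stationarity (grad_x L = 0): Q x + c + A^T lambda = 0.
Primal feasibility: A x = b.

This gives the KKT block system:
  [ Q   A^T ] [ x     ]   [-c ]
  [ A    0  ] [ lambda ] = [ b ]

Solving the linear system:
  x*      = (1.4286, -0.5714)
  lambda* = (-0.9048)
  f(x*)   = -1.1429

x* = (1.4286, -0.5714), lambda* = (-0.9048)


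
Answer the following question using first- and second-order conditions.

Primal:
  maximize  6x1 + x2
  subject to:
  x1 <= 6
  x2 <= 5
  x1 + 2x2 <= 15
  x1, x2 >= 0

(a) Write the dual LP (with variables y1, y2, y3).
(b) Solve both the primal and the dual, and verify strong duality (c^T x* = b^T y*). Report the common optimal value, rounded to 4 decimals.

The standard primal-dual pair for 'max c^T x s.t. A x <= b, x >= 0' is:
  Dual:  min b^T y  s.t.  A^T y >= c,  y >= 0.

So the dual LP is:
  minimize  6y1 + 5y2 + 15y3
  subject to:
    y1 + y3 >= 6
    y2 + 2y3 >= 1
    y1, y2, y3 >= 0

Solving the primal: x* = (6, 4.5).
  primal value c^T x* = 40.5.
Solving the dual: y* = (5.5, 0, 0.5).
  dual value b^T y* = 40.5.
Strong duality: c^T x* = b^T y*. Confirmed.

40.5


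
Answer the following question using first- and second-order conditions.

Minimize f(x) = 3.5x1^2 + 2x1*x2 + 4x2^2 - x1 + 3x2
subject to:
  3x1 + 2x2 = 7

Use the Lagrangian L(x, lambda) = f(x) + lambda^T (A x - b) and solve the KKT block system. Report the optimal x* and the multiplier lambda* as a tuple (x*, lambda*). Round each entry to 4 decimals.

Form the Lagrangian:
  L(x, lambda) = (1/2) x^T Q x + c^T x + lambda^T (A x - b)
Stationarity (grad_x L = 0): Q x + c + A^T lambda = 0.
Primal feasibility: A x = b.

This gives the KKT block system:
  [ Q   A^T ] [ x     ]   [-c ]
  [ A    0  ] [ lambda ] = [ b ]

Solving the linear system:
  x*      = (2.1316, 0.3026)
  lambda* = (-4.8421)
  f(x*)   = 16.3355

x* = (2.1316, 0.3026), lambda* = (-4.8421)


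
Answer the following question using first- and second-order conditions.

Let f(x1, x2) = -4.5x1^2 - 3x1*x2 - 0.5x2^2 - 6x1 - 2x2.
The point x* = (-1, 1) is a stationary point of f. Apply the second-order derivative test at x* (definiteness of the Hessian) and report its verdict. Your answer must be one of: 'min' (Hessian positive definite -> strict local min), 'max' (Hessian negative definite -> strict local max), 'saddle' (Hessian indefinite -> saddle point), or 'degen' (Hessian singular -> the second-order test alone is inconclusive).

Compute the Hessian H = grad^2 f:
  H = [[-9, -3], [-3, -1]]
Verify stationarity: grad f(x*) = H x* + g = (0, 0).
Eigenvalues of H: -10, 0.
H has a zero eigenvalue (singular; negative semidefinite but not definite), so H is neither positive definite, negative definite, nor indefinite. The second-order test alone is inconclusive -> degen.
(Indeed, f is constant along the null direction of H through x*, so x* is not a strict local extremum.)

degen


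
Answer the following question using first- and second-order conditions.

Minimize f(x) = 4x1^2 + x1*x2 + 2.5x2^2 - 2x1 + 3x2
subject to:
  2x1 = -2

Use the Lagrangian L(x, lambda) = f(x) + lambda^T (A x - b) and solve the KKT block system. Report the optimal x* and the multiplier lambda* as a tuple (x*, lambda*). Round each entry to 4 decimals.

Form the Lagrangian:
  L(x, lambda) = (1/2) x^T Q x + c^T x + lambda^T (A x - b)
Stationarity (grad_x L = 0): Q x + c + A^T lambda = 0.
Primal feasibility: A x = b.

This gives the KKT block system:
  [ Q   A^T ] [ x     ]   [-c ]
  [ A    0  ] [ lambda ] = [ b ]

Solving the linear system:
  x*      = (-1, -0.4)
  lambda* = (5.2)
  f(x*)   = 5.6

x* = (-1, -0.4), lambda* = (5.2)


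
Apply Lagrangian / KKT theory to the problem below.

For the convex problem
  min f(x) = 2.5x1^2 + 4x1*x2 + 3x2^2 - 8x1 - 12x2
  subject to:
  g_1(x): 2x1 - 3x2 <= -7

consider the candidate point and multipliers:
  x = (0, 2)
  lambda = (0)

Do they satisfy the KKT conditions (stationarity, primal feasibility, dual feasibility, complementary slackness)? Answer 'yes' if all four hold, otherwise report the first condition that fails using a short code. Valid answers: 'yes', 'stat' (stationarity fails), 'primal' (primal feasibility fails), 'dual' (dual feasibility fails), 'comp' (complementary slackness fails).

Gradient of f: grad f(x) = Q x + c = (0, 0)
Constraint values g_i(x) = a_i^T x - b_i:
  g_1((0, 2)) = 1
Stationarity residual: grad f(x) + sum_i lambda_i a_i = (0, 0)
  -> stationarity OK
Primal feasibility (all g_i <= 0): FAILS
Dual feasibility (all lambda_i >= 0): OK
Complementary slackness (lambda_i * g_i(x) = 0 for all i): OK

Verdict: the first failing condition is primal_feasibility -> primal.

primal


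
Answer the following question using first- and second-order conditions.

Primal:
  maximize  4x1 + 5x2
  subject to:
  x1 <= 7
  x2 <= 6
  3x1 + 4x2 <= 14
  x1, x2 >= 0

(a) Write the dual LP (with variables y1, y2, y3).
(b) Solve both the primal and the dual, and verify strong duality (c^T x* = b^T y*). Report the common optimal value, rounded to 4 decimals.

The standard primal-dual pair for 'max c^T x s.t. A x <= b, x >= 0' is:
  Dual:  min b^T y  s.t.  A^T y >= c,  y >= 0.

So the dual LP is:
  minimize  7y1 + 6y2 + 14y3
  subject to:
    y1 + 3y3 >= 4
    y2 + 4y3 >= 5
    y1, y2, y3 >= 0

Solving the primal: x* = (4.6667, 0).
  primal value c^T x* = 18.6667.
Solving the dual: y* = (0, 0, 1.3333).
  dual value b^T y* = 18.6667.
Strong duality: c^T x* = b^T y*. Confirmed.

18.6667


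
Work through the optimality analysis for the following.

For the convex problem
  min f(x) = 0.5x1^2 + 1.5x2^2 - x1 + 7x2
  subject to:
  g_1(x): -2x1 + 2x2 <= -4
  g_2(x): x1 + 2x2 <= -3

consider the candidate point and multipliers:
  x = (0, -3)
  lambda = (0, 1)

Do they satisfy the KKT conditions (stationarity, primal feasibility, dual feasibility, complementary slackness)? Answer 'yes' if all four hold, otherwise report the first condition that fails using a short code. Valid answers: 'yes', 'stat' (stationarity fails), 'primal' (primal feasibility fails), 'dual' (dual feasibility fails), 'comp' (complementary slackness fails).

Gradient of f: grad f(x) = Q x + c = (-1, -2)
Constraint values g_i(x) = a_i^T x - b_i:
  g_1((0, -3)) = -2
  g_2((0, -3)) = -3
Stationarity residual: grad f(x) + sum_i lambda_i a_i = (0, 0)
  -> stationarity OK
Primal feasibility (all g_i <= 0): OK
Dual feasibility (all lambda_i >= 0): OK
Complementary slackness (lambda_i * g_i(x) = 0 for all i): FAILS

Verdict: the first failing condition is complementary_slackness -> comp.

comp


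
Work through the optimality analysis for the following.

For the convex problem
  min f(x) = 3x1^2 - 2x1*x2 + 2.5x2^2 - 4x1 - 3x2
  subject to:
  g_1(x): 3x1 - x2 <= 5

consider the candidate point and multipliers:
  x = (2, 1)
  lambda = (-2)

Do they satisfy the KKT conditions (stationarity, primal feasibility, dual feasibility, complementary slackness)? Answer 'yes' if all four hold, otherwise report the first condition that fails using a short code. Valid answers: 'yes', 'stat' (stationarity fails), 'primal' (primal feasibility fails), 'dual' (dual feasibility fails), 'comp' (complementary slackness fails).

Gradient of f: grad f(x) = Q x + c = (6, -2)
Constraint values g_i(x) = a_i^T x - b_i:
  g_1((2, 1)) = 0
Stationarity residual: grad f(x) + sum_i lambda_i a_i = (0, 0)
  -> stationarity OK
Primal feasibility (all g_i <= 0): OK
Dual feasibility (all lambda_i >= 0): FAILS
Complementary slackness (lambda_i * g_i(x) = 0 for all i): OK

Verdict: the first failing condition is dual_feasibility -> dual.

dual


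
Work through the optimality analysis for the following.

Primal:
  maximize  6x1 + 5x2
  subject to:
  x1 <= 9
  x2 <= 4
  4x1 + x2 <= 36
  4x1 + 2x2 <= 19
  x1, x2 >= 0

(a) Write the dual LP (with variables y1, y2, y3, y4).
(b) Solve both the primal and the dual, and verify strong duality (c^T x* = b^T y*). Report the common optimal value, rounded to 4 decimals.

The standard primal-dual pair for 'max c^T x s.t. A x <= b, x >= 0' is:
  Dual:  min b^T y  s.t.  A^T y >= c,  y >= 0.

So the dual LP is:
  minimize  9y1 + 4y2 + 36y3 + 19y4
  subject to:
    y1 + 4y3 + 4y4 >= 6
    y2 + y3 + 2y4 >= 5
    y1, y2, y3, y4 >= 0

Solving the primal: x* = (2.75, 4).
  primal value c^T x* = 36.5.
Solving the dual: y* = (0, 2, 0, 1.5).
  dual value b^T y* = 36.5.
Strong duality: c^T x* = b^T y*. Confirmed.

36.5


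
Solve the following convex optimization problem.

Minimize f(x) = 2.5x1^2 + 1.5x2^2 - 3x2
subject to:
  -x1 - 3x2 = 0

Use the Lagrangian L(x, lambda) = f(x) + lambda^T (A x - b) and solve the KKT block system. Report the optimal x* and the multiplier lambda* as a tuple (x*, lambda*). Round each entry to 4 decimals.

Form the Lagrangian:
  L(x, lambda) = (1/2) x^T Q x + c^T x + lambda^T (A x - b)
Stationarity (grad_x L = 0): Q x + c + A^T lambda = 0.
Primal feasibility: A x = b.

This gives the KKT block system:
  [ Q   A^T ] [ x     ]   [-c ]
  [ A    0  ] [ lambda ] = [ b ]

Solving the linear system:
  x*      = (-0.1875, 0.0625)
  lambda* = (-0.9375)
  f(x*)   = -0.0938

x* = (-0.1875, 0.0625), lambda* = (-0.9375)


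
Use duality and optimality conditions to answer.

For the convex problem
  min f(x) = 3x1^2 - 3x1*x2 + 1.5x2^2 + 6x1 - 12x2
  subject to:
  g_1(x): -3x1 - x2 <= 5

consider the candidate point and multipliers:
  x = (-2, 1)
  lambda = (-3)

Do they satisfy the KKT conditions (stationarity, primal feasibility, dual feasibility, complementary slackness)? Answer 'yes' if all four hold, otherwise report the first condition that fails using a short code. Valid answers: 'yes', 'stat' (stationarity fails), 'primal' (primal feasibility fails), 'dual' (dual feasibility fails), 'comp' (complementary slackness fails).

Gradient of f: grad f(x) = Q x + c = (-9, -3)
Constraint values g_i(x) = a_i^T x - b_i:
  g_1((-2, 1)) = 0
Stationarity residual: grad f(x) + sum_i lambda_i a_i = (0, 0)
  -> stationarity OK
Primal feasibility (all g_i <= 0): OK
Dual feasibility (all lambda_i >= 0): FAILS
Complementary slackness (lambda_i * g_i(x) = 0 for all i): OK

Verdict: the first failing condition is dual_feasibility -> dual.

dual


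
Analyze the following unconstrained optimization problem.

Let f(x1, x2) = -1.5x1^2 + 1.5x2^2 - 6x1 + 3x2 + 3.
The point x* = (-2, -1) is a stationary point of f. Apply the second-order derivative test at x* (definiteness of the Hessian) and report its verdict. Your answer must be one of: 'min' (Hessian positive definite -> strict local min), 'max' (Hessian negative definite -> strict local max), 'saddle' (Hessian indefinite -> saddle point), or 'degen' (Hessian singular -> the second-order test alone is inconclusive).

Compute the Hessian H = grad^2 f:
  H = [[-3, 0], [0, 3]]
Verify stationarity: grad f(x*) = H x* + g = (0, 0).
Eigenvalues of H: -3, 3.
Eigenvalues have mixed signs, so H is indefinite -> x* is a saddle point.

saddle


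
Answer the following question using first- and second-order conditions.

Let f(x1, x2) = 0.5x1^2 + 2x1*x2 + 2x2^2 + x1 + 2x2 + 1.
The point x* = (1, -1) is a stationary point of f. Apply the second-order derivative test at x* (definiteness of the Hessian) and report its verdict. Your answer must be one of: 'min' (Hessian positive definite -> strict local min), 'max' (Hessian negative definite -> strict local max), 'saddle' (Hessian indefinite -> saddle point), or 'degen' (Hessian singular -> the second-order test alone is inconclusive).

Compute the Hessian H = grad^2 f:
  H = [[1, 2], [2, 4]]
Verify stationarity: grad f(x*) = H x* + g = (0, 0).
Eigenvalues of H: 0, 5.
H has a zero eigenvalue (singular; positive semidefinite but not definite), so H is neither positive definite, negative definite, nor indefinite. The second-order test alone is inconclusive -> degen.
(Indeed, f is constant along the null direction of H through x*, so x* is not a strict local extremum.)

degen


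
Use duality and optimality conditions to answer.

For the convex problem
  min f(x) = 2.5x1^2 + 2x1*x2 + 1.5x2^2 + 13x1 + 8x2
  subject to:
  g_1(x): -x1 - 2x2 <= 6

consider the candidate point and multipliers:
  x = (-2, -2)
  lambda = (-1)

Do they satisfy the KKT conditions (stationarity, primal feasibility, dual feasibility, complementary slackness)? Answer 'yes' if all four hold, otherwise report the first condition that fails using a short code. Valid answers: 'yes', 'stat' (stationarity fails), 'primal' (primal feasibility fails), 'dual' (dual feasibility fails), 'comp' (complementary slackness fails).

Gradient of f: grad f(x) = Q x + c = (-1, -2)
Constraint values g_i(x) = a_i^T x - b_i:
  g_1((-2, -2)) = 0
Stationarity residual: grad f(x) + sum_i lambda_i a_i = (0, 0)
  -> stationarity OK
Primal feasibility (all g_i <= 0): OK
Dual feasibility (all lambda_i >= 0): FAILS
Complementary slackness (lambda_i * g_i(x) = 0 for all i): OK

Verdict: the first failing condition is dual_feasibility -> dual.

dual


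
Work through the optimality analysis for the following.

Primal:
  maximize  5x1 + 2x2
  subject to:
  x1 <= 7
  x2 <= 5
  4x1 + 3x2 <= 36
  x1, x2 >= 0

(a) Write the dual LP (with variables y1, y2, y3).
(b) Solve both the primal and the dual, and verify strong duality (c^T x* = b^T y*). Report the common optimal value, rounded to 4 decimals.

The standard primal-dual pair for 'max c^T x s.t. A x <= b, x >= 0' is:
  Dual:  min b^T y  s.t.  A^T y >= c,  y >= 0.

So the dual LP is:
  minimize  7y1 + 5y2 + 36y3
  subject to:
    y1 + 4y3 >= 5
    y2 + 3y3 >= 2
    y1, y2, y3 >= 0

Solving the primal: x* = (7, 2.6667).
  primal value c^T x* = 40.3333.
Solving the dual: y* = (2.3333, 0, 0.6667).
  dual value b^T y* = 40.3333.
Strong duality: c^T x* = b^T y*. Confirmed.

40.3333


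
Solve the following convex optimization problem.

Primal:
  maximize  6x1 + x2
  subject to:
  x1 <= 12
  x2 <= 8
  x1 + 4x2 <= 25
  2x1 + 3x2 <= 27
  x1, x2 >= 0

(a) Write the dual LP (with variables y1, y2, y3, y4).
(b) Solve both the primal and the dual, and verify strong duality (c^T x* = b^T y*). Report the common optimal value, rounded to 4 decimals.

The standard primal-dual pair for 'max c^T x s.t. A x <= b, x >= 0' is:
  Dual:  min b^T y  s.t.  A^T y >= c,  y >= 0.

So the dual LP is:
  minimize  12y1 + 8y2 + 25y3 + 27y4
  subject to:
    y1 + y3 + 2y4 >= 6
    y2 + 4y3 + 3y4 >= 1
    y1, y2, y3, y4 >= 0

Solving the primal: x* = (12, 1).
  primal value c^T x* = 73.
Solving the dual: y* = (5.3333, 0, 0, 0.3333).
  dual value b^T y* = 73.
Strong duality: c^T x* = b^T y*. Confirmed.

73


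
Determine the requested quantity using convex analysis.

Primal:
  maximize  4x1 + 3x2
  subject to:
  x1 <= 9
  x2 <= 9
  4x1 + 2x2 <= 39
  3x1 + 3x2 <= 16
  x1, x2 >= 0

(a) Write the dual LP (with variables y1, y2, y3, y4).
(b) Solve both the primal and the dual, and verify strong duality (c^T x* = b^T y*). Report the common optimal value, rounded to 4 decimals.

The standard primal-dual pair for 'max c^T x s.t. A x <= b, x >= 0' is:
  Dual:  min b^T y  s.t.  A^T y >= c,  y >= 0.

So the dual LP is:
  minimize  9y1 + 9y2 + 39y3 + 16y4
  subject to:
    y1 + 4y3 + 3y4 >= 4
    y2 + 2y3 + 3y4 >= 3
    y1, y2, y3, y4 >= 0

Solving the primal: x* = (5.3333, 0).
  primal value c^T x* = 21.3333.
Solving the dual: y* = (0, 0, 0, 1.3333).
  dual value b^T y* = 21.3333.
Strong duality: c^T x* = b^T y*. Confirmed.

21.3333


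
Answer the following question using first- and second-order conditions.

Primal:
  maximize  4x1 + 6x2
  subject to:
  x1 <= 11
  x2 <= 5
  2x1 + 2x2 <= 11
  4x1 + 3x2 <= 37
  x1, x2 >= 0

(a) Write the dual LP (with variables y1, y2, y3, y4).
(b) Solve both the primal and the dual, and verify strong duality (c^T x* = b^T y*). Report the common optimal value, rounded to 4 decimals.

The standard primal-dual pair for 'max c^T x s.t. A x <= b, x >= 0' is:
  Dual:  min b^T y  s.t.  A^T y >= c,  y >= 0.

So the dual LP is:
  minimize  11y1 + 5y2 + 11y3 + 37y4
  subject to:
    y1 + 2y3 + 4y4 >= 4
    y2 + 2y3 + 3y4 >= 6
    y1, y2, y3, y4 >= 0

Solving the primal: x* = (0.5, 5).
  primal value c^T x* = 32.
Solving the dual: y* = (0, 2, 2, 0).
  dual value b^T y* = 32.
Strong duality: c^T x* = b^T y*. Confirmed.

32


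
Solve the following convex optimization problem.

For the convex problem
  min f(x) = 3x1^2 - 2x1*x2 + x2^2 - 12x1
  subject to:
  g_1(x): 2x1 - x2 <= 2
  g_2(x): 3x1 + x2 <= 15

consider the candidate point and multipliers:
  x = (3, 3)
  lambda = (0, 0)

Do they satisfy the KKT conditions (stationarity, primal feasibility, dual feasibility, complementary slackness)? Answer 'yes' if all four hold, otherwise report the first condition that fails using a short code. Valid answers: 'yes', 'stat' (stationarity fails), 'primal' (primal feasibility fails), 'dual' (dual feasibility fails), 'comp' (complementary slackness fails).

Gradient of f: grad f(x) = Q x + c = (0, 0)
Constraint values g_i(x) = a_i^T x - b_i:
  g_1((3, 3)) = 1
  g_2((3, 3)) = -3
Stationarity residual: grad f(x) + sum_i lambda_i a_i = (0, 0)
  -> stationarity OK
Primal feasibility (all g_i <= 0): FAILS
Dual feasibility (all lambda_i >= 0): OK
Complementary slackness (lambda_i * g_i(x) = 0 for all i): OK

Verdict: the first failing condition is primal_feasibility -> primal.

primal


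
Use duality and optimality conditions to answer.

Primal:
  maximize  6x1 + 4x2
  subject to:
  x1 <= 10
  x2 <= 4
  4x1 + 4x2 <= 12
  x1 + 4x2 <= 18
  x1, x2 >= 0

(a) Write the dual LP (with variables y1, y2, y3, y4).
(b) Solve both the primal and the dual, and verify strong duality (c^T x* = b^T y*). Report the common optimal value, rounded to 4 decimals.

The standard primal-dual pair for 'max c^T x s.t. A x <= b, x >= 0' is:
  Dual:  min b^T y  s.t.  A^T y >= c,  y >= 0.

So the dual LP is:
  minimize  10y1 + 4y2 + 12y3 + 18y4
  subject to:
    y1 + 4y3 + y4 >= 6
    y2 + 4y3 + 4y4 >= 4
    y1, y2, y3, y4 >= 0

Solving the primal: x* = (3, 0).
  primal value c^T x* = 18.
Solving the dual: y* = (0, 0, 1.5, 0).
  dual value b^T y* = 18.
Strong duality: c^T x* = b^T y*. Confirmed.

18


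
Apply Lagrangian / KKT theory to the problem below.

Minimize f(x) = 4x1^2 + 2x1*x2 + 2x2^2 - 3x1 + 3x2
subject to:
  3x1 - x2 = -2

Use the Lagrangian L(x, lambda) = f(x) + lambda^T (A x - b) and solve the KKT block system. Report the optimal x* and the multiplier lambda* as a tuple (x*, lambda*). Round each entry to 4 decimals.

Form the Lagrangian:
  L(x, lambda) = (1/2) x^T Q x + c^T x + lambda^T (A x - b)
Stationarity (grad_x L = 0): Q x + c + A^T lambda = 0.
Primal feasibility: A x = b.

This gives the KKT block system:
  [ Q   A^T ] [ x     ]   [-c ]
  [ A    0  ] [ lambda ] = [ b ]

Solving the linear system:
  x*      = (-0.6071, 0.1786)
  lambda* = (2.5)
  f(x*)   = 3.6786

x* = (-0.6071, 0.1786), lambda* = (2.5)


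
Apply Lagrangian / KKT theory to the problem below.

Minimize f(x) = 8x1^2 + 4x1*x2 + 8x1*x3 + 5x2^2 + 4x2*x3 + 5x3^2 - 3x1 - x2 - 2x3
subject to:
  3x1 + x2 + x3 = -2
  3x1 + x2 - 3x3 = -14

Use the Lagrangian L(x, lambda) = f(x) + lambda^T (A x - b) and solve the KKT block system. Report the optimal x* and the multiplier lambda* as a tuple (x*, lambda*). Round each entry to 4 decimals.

Form the Lagrangian:
  L(x, lambda) = (1/2) x^T Q x + c^T x + lambda^T (A x - b)
Stationarity (grad_x L = 0): Q x + c + A^T lambda = 0.
Primal feasibility: A x = b.

This gives the KKT block system:
  [ Q   A^T ] [ x     ]   [-c ]
  [ A    0  ] [ lambda ] = [ b ]

Solving the linear system:
  x*      = (-1.439, -0.6829, 3)
  lambda* = (-2.25, 3.8354)
  f(x*)   = 24.0976

x* = (-1.439, -0.6829, 3), lambda* = (-2.25, 3.8354)


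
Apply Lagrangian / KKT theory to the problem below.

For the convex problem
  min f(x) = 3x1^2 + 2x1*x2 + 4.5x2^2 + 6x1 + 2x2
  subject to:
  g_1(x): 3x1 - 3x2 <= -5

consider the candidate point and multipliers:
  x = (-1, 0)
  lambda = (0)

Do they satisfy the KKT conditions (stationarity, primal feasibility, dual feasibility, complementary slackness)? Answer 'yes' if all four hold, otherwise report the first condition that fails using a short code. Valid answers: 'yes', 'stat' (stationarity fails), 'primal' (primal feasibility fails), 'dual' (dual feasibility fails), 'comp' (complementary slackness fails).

Gradient of f: grad f(x) = Q x + c = (0, 0)
Constraint values g_i(x) = a_i^T x - b_i:
  g_1((-1, 0)) = 2
Stationarity residual: grad f(x) + sum_i lambda_i a_i = (0, 0)
  -> stationarity OK
Primal feasibility (all g_i <= 0): FAILS
Dual feasibility (all lambda_i >= 0): OK
Complementary slackness (lambda_i * g_i(x) = 0 for all i): OK

Verdict: the first failing condition is primal_feasibility -> primal.

primal


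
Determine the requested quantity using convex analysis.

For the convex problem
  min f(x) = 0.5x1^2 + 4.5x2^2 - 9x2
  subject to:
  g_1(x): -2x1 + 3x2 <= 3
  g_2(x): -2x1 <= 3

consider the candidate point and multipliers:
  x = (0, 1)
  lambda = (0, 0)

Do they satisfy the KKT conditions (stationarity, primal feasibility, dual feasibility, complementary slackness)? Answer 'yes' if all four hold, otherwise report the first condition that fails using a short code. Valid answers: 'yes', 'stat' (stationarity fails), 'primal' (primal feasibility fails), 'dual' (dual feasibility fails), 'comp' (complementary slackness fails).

Gradient of f: grad f(x) = Q x + c = (0, 0)
Constraint values g_i(x) = a_i^T x - b_i:
  g_1((0, 1)) = 0
  g_2((0, 1)) = -3
Stationarity residual: grad f(x) + sum_i lambda_i a_i = (0, 0)
  -> stationarity OK
Primal feasibility (all g_i <= 0): OK
Dual feasibility (all lambda_i >= 0): OK
Complementary slackness (lambda_i * g_i(x) = 0 for all i): OK

Verdict: yes, KKT holds.

yes


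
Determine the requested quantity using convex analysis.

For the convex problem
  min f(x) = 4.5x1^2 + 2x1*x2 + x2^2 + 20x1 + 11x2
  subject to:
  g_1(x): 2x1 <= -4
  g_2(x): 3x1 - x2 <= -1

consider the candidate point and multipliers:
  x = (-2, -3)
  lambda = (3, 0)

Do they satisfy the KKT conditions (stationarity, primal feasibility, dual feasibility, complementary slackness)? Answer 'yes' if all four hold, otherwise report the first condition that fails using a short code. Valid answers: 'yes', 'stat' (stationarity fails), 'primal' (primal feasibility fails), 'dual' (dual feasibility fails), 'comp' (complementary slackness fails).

Gradient of f: grad f(x) = Q x + c = (-4, 1)
Constraint values g_i(x) = a_i^T x - b_i:
  g_1((-2, -3)) = 0
  g_2((-2, -3)) = -2
Stationarity residual: grad f(x) + sum_i lambda_i a_i = (2, 1)
  -> stationarity FAILS
Primal feasibility (all g_i <= 0): OK
Dual feasibility (all lambda_i >= 0): OK
Complementary slackness (lambda_i * g_i(x) = 0 for all i): OK

Verdict: the first failing condition is stationarity -> stat.

stat
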